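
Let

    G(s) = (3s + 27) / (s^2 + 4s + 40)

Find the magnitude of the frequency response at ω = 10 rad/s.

Substitute s = j10: numerator = 27 + j30, denominator = -60 + j40.
|G(j10)| = |27 + j30| / |-60 + j40| = 40.361 / 72.111 ≈ 0.5597.

|G(j10)| ≈ 0.5597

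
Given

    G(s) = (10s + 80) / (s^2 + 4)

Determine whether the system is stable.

The poles can be read from the denominator factors: s = 2j, -2j.
Since the simple pole(s) at s = ±2j lie on the jω-axis with none in the right half-plane, the system is marginally stable.

marginally stable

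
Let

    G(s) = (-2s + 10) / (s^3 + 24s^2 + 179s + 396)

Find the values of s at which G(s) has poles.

The poles are the roots of the denominator s^3 + 24s^2 + 179s + 396 = 0.
Trying s = -4: the polynomial evaluates to 0, so (s + 4) is a factor.
Dividing out leaves s^2 + 20s + 99 = 0.
Factoring the quadratic: (s + 9)(s + 11) = 0.

s = -4, -9, -11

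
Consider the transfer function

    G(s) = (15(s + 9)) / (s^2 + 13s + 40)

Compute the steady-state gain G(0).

Set s = 0: G(0) = (135) / (40) = 27/8.

G(0) = 27/8 ≈ 3.375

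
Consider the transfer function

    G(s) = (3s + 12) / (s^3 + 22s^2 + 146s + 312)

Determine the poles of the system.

s = -5 ± j, -12

The poles are the roots of the denominator s^3 + 22s^2 + 146s + 312 = 0.
Trying s = -12: the polynomial evaluates to 0, so (s + 12) is a factor.
Dividing out leaves s^2 + 10s + 26 = 0.
The quadratic formula then gives s = -5 ± 1j.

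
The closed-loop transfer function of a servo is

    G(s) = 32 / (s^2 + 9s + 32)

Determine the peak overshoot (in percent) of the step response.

%OS ≈ 1.62%

Comparing s^2 + 9s + 32 to s^2 + 2ζωₙs + ωₙ²: ωₙ = √32 ≈ 5.657 rad/s and ζ = 9/(2·√32) ≈ 0.7955.
%OS = 100·exp(−πζ/√(1−ζ²)) = 100·exp(−π·0.7955/√(1−0.7955²)) ≈ 1.62%.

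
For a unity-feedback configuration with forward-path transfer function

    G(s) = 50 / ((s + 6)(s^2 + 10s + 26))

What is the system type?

Type 0

The denominator has no factor of s at the origin — no free integrator — so this is a Type 0 system.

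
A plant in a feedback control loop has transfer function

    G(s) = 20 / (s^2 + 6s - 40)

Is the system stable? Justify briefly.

The denominator s^2 + 6s - 40 factors as (s + 10)(s - 4), giving poles at s = -10, 4.
Since the pole(s) at s = 4 lie in the right half-plane, the system is unstable.

unstable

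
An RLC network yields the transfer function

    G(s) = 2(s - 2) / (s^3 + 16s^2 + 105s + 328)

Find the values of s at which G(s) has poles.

s = -8, -4 + 5j, -4 - 5j

The poles are the roots of the denominator s^3 + 16s^2 + 105s + 328 = 0.
Trying s = -8: the polynomial evaluates to 0, so (s + 8) is a factor.
Dividing out leaves s^2 + 8s + 41 = 0.
The quadratic formula then gives s = -4 ± 5j.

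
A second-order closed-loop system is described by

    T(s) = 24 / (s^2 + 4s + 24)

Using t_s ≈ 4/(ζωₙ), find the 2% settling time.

t_s ≈ 2 s

Comparing s^2 + 4s + 24 to s^2 + 2ζωₙs + ωₙ²: ωₙ = √24 ≈ 4.899 rad/s and ζ = 4/(2·√24) ≈ 0.4082.
ζωₙ = 4/2 = 2, so t_s ≈ 4/(ζωₙ) = 4/2 = 2 s.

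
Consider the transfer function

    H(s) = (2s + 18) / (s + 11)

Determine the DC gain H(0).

H(0) = 18/11 ≈ 1.636

Set s = 0: H(0) = (18) / (11) = 18/11.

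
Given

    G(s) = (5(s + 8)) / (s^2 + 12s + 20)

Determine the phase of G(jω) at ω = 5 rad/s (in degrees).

∠G(j5) ≈ -62.76°

At s = j5: numerator = 40 + j25, denominator = -5 + j60.
∠G = ∠num − ∠den = 32.005° − (94.764°) = -62.76°.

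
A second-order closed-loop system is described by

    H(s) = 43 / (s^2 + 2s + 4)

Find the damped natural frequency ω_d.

ω_d ≈ 1.732 rad/s

Comparing s^2 + 2s + 4 to s^2 + 2ζωₙs + ωₙ²: ωₙ = 2 rad/s and ζ = 2/(2·2) = 0.5.
ζωₙ = 2/2 = 1, so ω_d = ωₙ√(1−ζ²) = √(ωₙ² − (ζωₙ)²) = √(4 − 1²) = √3 ≈ 1.732 rad/s.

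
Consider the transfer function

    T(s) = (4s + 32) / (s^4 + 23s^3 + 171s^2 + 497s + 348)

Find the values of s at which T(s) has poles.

The poles are the roots of the denominator s^4 + 23s^3 + 171s^2 + 497s + 348 = 0.
Trying s = -1: the polynomial evaluates to 0, so (s + 1) is a factor.
Dividing out leaves s^3 + 22s^2 + 149s + 348 = 0.
This factors further as (s^2 + 10s + 29)(s + 12) = 0.

s = -5 + 2j, -5 - 2j, -1, -12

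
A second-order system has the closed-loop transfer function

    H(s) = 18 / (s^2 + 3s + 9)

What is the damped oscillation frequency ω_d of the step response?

ω_d ≈ 2.598 rad/s

Comparing s^2 + 3s + 9 to s^2 + 2ζωₙs + ωₙ²: ωₙ = 3 rad/s and ζ = 3/(2·3) = 0.5.
ζωₙ = 3/2 = 1.5, so ω_d = ωₙ√(1−ζ²) = √(ωₙ² − (ζωₙ)²) = √(9 − 1.5²) = √6.75 ≈ 2.598 rad/s.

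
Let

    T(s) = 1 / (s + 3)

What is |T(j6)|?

Substitute s = j6: numerator = 1, denominator = 3 + j6.
|T(j6)| = |1| / |3 + j6| = 1 / 6.7082 ≈ 0.1491.

|T(j6)| ≈ 0.1491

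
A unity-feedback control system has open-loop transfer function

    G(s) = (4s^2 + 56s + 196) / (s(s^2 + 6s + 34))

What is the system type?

Type 1

The denominator has 1 factor of s at the origin (free integrator), so this is a Type 1 system.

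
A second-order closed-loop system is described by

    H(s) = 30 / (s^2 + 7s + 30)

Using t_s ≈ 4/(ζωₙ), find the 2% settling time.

Comparing s^2 + 7s + 30 to s^2 + 2ζωₙs + ωₙ²: ωₙ = √30 ≈ 5.477 rad/s and ζ = 7/(2·√30) ≈ 0.6390.
ζωₙ = 7/2 = 3.5, so t_s ≈ 4/(ζωₙ) = 4/3.5 ≈ 1.143 s.

t_s ≈ 1.143 s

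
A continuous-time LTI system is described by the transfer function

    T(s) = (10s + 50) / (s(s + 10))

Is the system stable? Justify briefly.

marginally stable

The poles can be read from the denominator factors: s = 0, -10.
Since the simple pole(s) at s = 0 lie on the jω-axis with none in the right half-plane, the system is marginally stable.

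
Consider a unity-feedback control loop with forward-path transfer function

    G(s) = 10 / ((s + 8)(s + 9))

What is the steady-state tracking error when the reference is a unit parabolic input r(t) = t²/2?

e_ss = ∞

G(s) has no poles at the origin.
This is a Type 0 system; Ka = lim_{s→0} s^2·G(s) = 0, so the steady-state error for a parabola input is infinite.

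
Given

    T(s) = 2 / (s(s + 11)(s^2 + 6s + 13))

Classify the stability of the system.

The poles can be read from the denominator factors: s = 0, -11, -3 + 2j, -3 - 2j.
Since the simple pole(s) at s = 0 lie on the jω-axis with none in the right half-plane, the system is marginally stable.

marginally stable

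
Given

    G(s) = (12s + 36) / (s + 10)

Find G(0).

Set s = 0: G(0) = (36) / (10) = 18/5.

G(0) = 18/5 ≈ 3.600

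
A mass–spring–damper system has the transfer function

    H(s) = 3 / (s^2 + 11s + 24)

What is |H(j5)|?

|H(j5)| ≈ 0.05454

Substitute s = j5: numerator = 3, denominator = -1 + j55.
|H(j5)| = |3| / |-1 + j55| = 3 / 55.009 ≈ 0.05454.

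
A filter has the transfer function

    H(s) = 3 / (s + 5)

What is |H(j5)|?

Substitute s = j5: numerator = 3, denominator = 5 + j5.
|H(j5)| = |3| / |5 + j5| = 3 / 7.0711 ≈ 0.4243.

|H(j5)| ≈ 0.4243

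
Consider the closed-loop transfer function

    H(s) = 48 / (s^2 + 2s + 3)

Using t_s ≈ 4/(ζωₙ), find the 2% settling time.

t_s ≈ 4 s

Comparing s^2 + 2s + 3 to s^2 + 2ζωₙs + ωₙ²: ωₙ = √3 ≈ 1.732 rad/s and ζ = 2/(2·√3) ≈ 0.5774.
ζωₙ = 2/2 = 1, so t_s ≈ 4/(ζωₙ) = 4/1 = 4 s.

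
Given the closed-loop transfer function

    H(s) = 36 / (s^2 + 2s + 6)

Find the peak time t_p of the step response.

t_p ≈ 1.405 s

Comparing s^2 + 2s + 6 to s^2 + 2ζωₙs + ωₙ²: ωₙ = √6 ≈ 2.449 rad/s and ζ = 2/(2·√6) ≈ 0.4082.
ζωₙ = 2/2 = 1, so ω_d = ωₙ√(1−ζ²) = √(ωₙ² − (ζωₙ)²) = √(6 − 1²) = √5 ≈ 2.236 rad/s.
t_p = π/ω_d = π/2.236 ≈ 1.405 s.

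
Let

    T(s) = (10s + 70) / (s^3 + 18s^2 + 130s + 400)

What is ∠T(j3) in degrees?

∠T(j3) ≈ -33.55°

At s = j3: numerator = 70 + j30, denominator = 238 + j363.
∠T = ∠num − ∠den = 23.199° − (56.749°) = -33.55°.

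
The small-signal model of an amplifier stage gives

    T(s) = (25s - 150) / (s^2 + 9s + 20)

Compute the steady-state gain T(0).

T(0) = -15/2 ≈ -7.500

Set s = 0: T(0) = (-150) / (20) = -15/2.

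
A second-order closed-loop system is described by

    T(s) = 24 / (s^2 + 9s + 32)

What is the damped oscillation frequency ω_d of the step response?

Comparing s^2 + 9s + 32 to s^2 + 2ζωₙs + ωₙ²: ωₙ = √32 ≈ 5.657 rad/s and ζ = 9/(2·√32) ≈ 0.7955.
ζωₙ = 9/2 = 4.5, so ω_d = ωₙ√(1−ζ²) = √(ωₙ² − (ζωₙ)²) = √(32 − 4.5²) = √11.75 ≈ 3.428 rad/s.

ω_d ≈ 3.428 rad/s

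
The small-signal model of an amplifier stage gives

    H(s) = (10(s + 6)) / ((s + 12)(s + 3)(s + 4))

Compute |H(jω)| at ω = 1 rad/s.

Substitute s = j1: numerator = 60 + j10, denominator = 125 + j95.
|H(j1)| = |60 + j10| / |125 + j95| = 60.828 / 157.00 ≈ 0.3874.

|H(j1)| ≈ 0.3874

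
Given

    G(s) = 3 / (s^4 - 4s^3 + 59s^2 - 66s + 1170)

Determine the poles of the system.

The poles are the roots of the denominator s^4 - 4s^3 + 59s^2 - 66s + 1170 = 0.
No real roots exist; factor into two real quadratics: (s^2 - 6s + 45)(s^2 + 2s + 26) = 0.
Each quadratic gives a conjugate pair via the quadratic formula.

s = 3 ± 6j, -1 ± 5j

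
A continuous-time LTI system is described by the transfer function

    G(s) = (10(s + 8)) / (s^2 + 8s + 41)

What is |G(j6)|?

Substitute s = j6: numerator = 80 + j60, denominator = 5 + j48.
|G(j6)| = |80 + j60| / |5 + j48| = 100 / 48.260 ≈ 2.072.

|G(j6)| ≈ 2.072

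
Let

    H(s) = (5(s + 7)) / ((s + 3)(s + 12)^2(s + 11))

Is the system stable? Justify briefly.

stable

The poles can be read from the denominator factors: s = -3, -12, -12, -11.
Since all poles lie strictly in the left half-plane, the system is stable.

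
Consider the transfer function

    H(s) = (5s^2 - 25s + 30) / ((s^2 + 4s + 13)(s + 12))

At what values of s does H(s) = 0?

Set the numerator to zero: 5s^2 - 25s + 30 = 0, i.e. 5·(s^2 - 5s + 6) = 0.
Factoring: (s - 2)(s - 3) = 0.

s = 2, 3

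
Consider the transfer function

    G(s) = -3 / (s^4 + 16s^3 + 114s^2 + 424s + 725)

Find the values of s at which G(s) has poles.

s = -3 ± 4j, -5 ± 2j

The poles are the roots of the denominator s^4 + 16s^3 + 114s^2 + 424s + 725 = 0.
No real roots exist; factor into two real quadratics: (s^2 + 6s + 25)(s^2 + 10s + 29) = 0.
Each quadratic gives a conjugate pair via the quadratic formula.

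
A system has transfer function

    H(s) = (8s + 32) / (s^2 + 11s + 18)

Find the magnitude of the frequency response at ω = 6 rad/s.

|H(j6)| ≈ 0.8433

Substitute s = j6: numerator = 32 + j48, denominator = -18 + j66.
|H(j6)| = |32 + j48| / |-18 + j66| = 57.689 / 68.411 ≈ 0.8433.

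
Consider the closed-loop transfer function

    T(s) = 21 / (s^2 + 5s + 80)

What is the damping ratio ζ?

ζ ≈ 0.2795

Compare the denominator to the standard form s^2 + 2ζωₙs + ωₙ².
ωₙ² = 80, so ωₙ = √80 ≈ 8.944 rad/s.
2ζωₙ = 5, so ζ = 5/(2·√80) ≈ 0.2795.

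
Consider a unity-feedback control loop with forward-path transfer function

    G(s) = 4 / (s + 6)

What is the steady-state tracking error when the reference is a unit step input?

e_ss = 0.6000

G(s) has no poles at the origin.
This is a Type 0 system. Kp = lim_{s→0} G(s) = 4/6 = 2/3.
e_ss = 1/(1 + Kp) = 1/(1 + 2/3) = 3/5 ≈ 0.6000.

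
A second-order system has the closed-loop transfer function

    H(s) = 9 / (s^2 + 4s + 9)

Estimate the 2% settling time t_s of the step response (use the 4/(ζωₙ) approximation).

Comparing s^2 + 4s + 9 to s^2 + 2ζωₙs + ωₙ²: ωₙ = 3 rad/s and ζ = 4/(2·3) ≈ 0.6667.
ζωₙ = 4/2 = 2, so t_s ≈ 4/(ζωₙ) = 4/2 = 2 s.

t_s ≈ 2 s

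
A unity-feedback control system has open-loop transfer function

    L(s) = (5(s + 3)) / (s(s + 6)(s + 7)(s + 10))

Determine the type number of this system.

The denominator has 1 factor of s at the origin (free integrator), so this is a Type 1 system.

Type 1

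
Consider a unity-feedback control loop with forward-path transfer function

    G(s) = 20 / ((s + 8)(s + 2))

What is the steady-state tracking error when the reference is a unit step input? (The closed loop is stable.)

G(s) has no poles at the origin.
This is a Type 0 system. Kp = lim_{s→0} G(s) = 20/16 = 5/4.
e_ss = 1/(1 + Kp) = 1/(1 + 5/4) = 4/9 ≈ 0.4444.

e_ss = 0.4444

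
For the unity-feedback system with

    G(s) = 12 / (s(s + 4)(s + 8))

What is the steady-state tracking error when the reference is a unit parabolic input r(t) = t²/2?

G(s) has one pole at the origin.
This is a Type 1 system; Ka = lim_{s→0} s^2·G(s) = 0, so the steady-state error for a parabola input is infinite.

e_ss = ∞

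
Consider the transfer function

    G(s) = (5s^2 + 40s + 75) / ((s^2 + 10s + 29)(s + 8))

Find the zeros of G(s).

s = -3, -5

Set the numerator to zero: 5s^2 + 40s + 75 = 0, i.e. 5·(s^2 + 8s + 15) = 0.
Factoring: (s + 3)(s + 5) = 0.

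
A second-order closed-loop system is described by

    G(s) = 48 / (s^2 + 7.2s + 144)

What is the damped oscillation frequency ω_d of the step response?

Comparing s^2 + 7.2s + 144 to s^2 + 2ζωₙs + ωₙ²: ωₙ = 12 rad/s and ζ = 7.2/(2·12) = 0.3.
ζωₙ = 7.2/2 = 3.6, so ω_d = ωₙ√(1−ζ²) = √(ωₙ² − (ζωₙ)²) = √(144 − 3.6²) = √131.04 ≈ 11.45 rad/s.

ω_d ≈ 11.45 rad/s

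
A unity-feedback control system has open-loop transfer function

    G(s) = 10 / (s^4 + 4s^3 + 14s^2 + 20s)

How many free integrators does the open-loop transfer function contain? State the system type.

Factor s from the denominator: s^4 + 4s^3 + 14s^2 + 20s = s·(s^3 + 4s^2 + 14s + 20).
There is 1 pole at the origin, so the system is Type 1.

Type 1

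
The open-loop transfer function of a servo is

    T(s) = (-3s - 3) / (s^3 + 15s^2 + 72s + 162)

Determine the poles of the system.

s = -3 + 3j, -3 - 3j, -9

The poles are the roots of the denominator s^3 + 15s^2 + 72s + 162 = 0.
Trying s = -9: the polynomial evaluates to 0, so (s + 9) is a factor.
Dividing out leaves s^2 + 6s + 18 = 0.
The quadratic formula then gives s = -3 ± 3j.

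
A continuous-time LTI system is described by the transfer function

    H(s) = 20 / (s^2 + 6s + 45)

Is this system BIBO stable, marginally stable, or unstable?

stable

The poles can be read from the denominator factors: s = -3 + 6j, -3 - 6j.
Since all poles lie strictly in the left half-plane, the system is stable.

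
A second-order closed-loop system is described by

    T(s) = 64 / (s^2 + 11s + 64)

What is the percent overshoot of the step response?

Comparing s^2 + 11s + 64 to s^2 + 2ζωₙs + ωₙ²: ωₙ = 8 rad/s and ζ = 11/(2·8) = 0.6875.
%OS = 100·exp(−πζ/√(1−ζ²)) = 100·exp(−π·0.6875/√(1−0.6875²)) ≈ 5.11%.

%OS ≈ 5.11%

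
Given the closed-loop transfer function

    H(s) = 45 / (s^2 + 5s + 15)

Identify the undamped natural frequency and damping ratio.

ωₙ ≈ 3.873 rad/s, ζ ≈ 0.6455

Compare the denominator to the standard form s^2 + 2ζωₙs + ωₙ².
ωₙ² = 15, so ωₙ = √15 ≈ 3.873 rad/s.
2ζωₙ = 5, so ζ = 5/(2·√15) ≈ 0.6455.
With ζ = 0.6455 the response is underdamped.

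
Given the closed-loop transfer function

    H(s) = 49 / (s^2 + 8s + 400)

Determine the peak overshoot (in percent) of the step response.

Comparing s^2 + 8s + 400 to s^2 + 2ζωₙs + ωₙ²: ωₙ = 20 rad/s and ζ = 8/(2·20) = 0.2.
%OS = 100·exp(−πζ/√(1−ζ²)) = 100·exp(−π·0.2/√(1−0.2²)) ≈ 52.7%.

%OS ≈ 52.7%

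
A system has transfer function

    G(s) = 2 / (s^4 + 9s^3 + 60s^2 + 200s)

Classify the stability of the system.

The denominator s^4 + 9s^3 + 60s^2 + 200s factors as s(s + 5)(s^2 + 4s + 40), giving poles at s = 0, -5, -2 + 6j, -2 - 6j.
Since the simple pole(s) at s = 0 lie on the jω-axis with none in the right half-plane, the system is marginally stable.

marginally stable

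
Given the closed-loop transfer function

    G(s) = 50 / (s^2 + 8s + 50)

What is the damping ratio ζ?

Compare the denominator to the standard form s^2 + 2ζωₙs + ωₙ².
ωₙ² = 50, so ωₙ = √50 ≈ 7.071 rad/s.
2ζωₙ = 8, so ζ = 8/(2·√50) ≈ 0.5657.

ζ ≈ 0.5657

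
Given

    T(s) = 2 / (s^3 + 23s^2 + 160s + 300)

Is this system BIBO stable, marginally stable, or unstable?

The denominator s^3 + 23s^2 + 160s + 300 factors as (s + 10)^2(s + 3), giving poles at s = -10, -3, -10.
Since all poles lie strictly in the left half-plane, the system is stable.

stable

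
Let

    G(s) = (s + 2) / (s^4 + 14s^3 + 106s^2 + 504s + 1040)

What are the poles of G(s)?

s = -5 + j, -5 - j, -2 + 6j, -2 - 6j

The poles are the roots of the denominator s^4 + 14s^3 + 106s^2 + 504s + 1040 = 0.
No real roots exist; factor into two real quadratics: (s^2 + 10s + 26)(s^2 + 4s + 40) = 0.
Each quadratic gives a conjugate pair via the quadratic formula.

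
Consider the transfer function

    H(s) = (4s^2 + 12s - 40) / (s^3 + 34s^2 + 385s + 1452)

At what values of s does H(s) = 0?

s = 2, -5

Set the numerator to zero: 4s^2 + 12s - 40 = 0, i.e. 4·(s^2 + 3s - 10) = 0.
Factoring: (s - 2)(s + 5) = 0.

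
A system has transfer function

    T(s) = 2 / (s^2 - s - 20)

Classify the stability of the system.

The denominator s^2 - s - 20 factors as (s + 4)(s - 5), giving poles at s = -4, 5.
Since the pole(s) at s = 5 lie in the right half-plane, the system is unstable.

unstable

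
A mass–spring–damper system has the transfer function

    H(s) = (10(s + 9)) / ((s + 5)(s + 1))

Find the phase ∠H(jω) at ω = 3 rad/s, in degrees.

At s = j3: numerator = 90 + j30, denominator = -4 + j18.
∠H = ∠num − ∠den = 18.435° − (102.53°) = -84.09°.

∠H(j3) ≈ -84.09°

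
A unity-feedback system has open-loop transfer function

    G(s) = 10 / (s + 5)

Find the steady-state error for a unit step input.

G(s) has no poles at the origin.
This is a Type 0 system. Kp = lim_{s→0} G(s) = 10/5 = 2.
e_ss = 1/(1 + Kp) = 1/(1 + 2) = 1/3 ≈ 0.3333.

e_ss = 0.3333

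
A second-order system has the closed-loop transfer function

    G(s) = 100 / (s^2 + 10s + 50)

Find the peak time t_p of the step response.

Comparing s^2 + 10s + 50 to s^2 + 2ζωₙs + ωₙ²: ωₙ = √50 ≈ 7.071 rad/s and ζ = 10/(2·√50) ≈ 0.7071.
ζωₙ = 10/2 = 5, so ω_d = ωₙ√(1−ζ²) = √(ωₙ² − (ζωₙ)²) = √(50 − 5²) = √25 = 5 rad/s.
t_p = π/ω_d = π/5 ≈ 0.6283 s.

t_p ≈ 0.6283 s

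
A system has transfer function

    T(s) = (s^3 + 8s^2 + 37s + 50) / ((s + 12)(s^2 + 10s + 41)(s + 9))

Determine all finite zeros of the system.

s = -3 ± 4j, -2

Set the numerator to zero: s^3 + 8s^2 + 37s + 50 = 0.
Factoring: (s^2 + 6s + 25)(s + 2) = 0.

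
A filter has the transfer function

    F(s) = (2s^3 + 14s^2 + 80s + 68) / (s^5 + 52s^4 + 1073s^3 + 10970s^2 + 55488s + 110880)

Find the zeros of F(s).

s = -1, -3 ± 5j

Set the numerator to zero: 2s^3 + 14s^2 + 80s + 68 = 0, i.e. 2·(s^3 + 7s^2 + 40s + 34) = 0.
Factoring: (s + 1)(s^2 + 6s + 34) = 0.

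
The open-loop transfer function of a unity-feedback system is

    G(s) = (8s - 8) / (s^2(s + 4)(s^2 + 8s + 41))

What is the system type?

The denominator has 2 factors of s at the origin (free integrators), so this is a Type 2 system.

Type 2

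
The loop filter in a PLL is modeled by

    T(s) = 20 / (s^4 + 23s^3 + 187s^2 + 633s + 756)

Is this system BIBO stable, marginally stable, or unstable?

The denominator s^4 + 23s^3 + 187s^2 + 633s + 756 factors as (s + 4)(s + 7)(s + 9)(s + 3), giving poles at s = -4, -7, -9, -3.
Since all poles lie strictly in the left half-plane, the system is stable.

stable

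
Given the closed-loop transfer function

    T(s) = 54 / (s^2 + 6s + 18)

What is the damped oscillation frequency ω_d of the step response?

Comparing s^2 + 6s + 18 to s^2 + 2ζωₙs + ωₙ²: ωₙ = √18 ≈ 4.243 rad/s and ζ = 6/(2·√18) ≈ 0.7071.
ζωₙ = 6/2 = 3, so ω_d = ωₙ√(1−ζ²) = √(ωₙ² − (ζωₙ)²) = √(18 − 3²) = √9 = 3 rad/s.

ω_d = 3 rad/s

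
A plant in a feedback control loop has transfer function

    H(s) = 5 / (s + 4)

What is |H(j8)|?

|H(j8)| ≈ 0.5590

Substitute s = j8: numerator = 5, denominator = 4 + j8.
|H(j8)| = |5| / |4 + j8| = 5 / 8.9443 ≈ 0.5590.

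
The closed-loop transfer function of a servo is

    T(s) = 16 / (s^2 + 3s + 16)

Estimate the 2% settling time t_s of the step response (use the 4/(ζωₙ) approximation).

t_s ≈ 2.667 s

Comparing s^2 + 3s + 16 to s^2 + 2ζωₙs + ωₙ²: ωₙ = 4 rad/s and ζ = 3/(2·4) = 0.375.
ζωₙ = 3/2 = 1.5, so t_s ≈ 4/(ζωₙ) = 4/1.5 ≈ 2.667 s.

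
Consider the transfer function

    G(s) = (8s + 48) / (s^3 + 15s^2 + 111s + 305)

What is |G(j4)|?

|G(j4)| ≈ 0.1496

Substitute s = j4: numerator = 48 + j32, denominator = 65 + j380.
|G(j4)| = |48 + j32| / |65 + j380| = 57.689 / 385.52 ≈ 0.1496.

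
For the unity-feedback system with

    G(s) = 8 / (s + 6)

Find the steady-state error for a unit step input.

e_ss = 0.4286

G(s) has no poles at the origin.
This is a Type 0 system. Kp = lim_{s→0} G(s) = 8/6 = 4/3.
e_ss = 1/(1 + Kp) = 1/(1 + 4/3) = 3/7 ≈ 0.4286.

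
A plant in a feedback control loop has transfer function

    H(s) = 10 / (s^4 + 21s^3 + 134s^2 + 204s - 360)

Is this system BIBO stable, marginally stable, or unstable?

The denominator s^4 + 21s^3 + 134s^2 + 204s - 360 factors as (s + 6)^2(s - 1)(s + 10), giving poles at s = -6, 1, -6, -10.
Since the pole(s) at s = 1 lie in the right half-plane, the system is unstable.

unstable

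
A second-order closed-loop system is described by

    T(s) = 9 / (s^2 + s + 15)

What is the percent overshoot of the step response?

%OS ≈ 66.4%

Comparing s^2 + s + 15 to s^2 + 2ζωₙs + ωₙ²: ωₙ = √15 ≈ 3.873 rad/s and ζ = 1/(2·√15) ≈ 0.1291.
%OS = 100·exp(−πζ/√(1−ζ²)) = 100·exp(−π·0.1291/√(1−0.1291²)) ≈ 66.4%.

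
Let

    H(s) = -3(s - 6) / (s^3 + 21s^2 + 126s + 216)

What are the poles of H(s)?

s = -6, -12, -3

The poles are the roots of the denominator s^3 + 21s^2 + 126s + 216 = 0.
Trying s = -6: the polynomial evaluates to 0, so (s + 6) is a factor.
Dividing out leaves s^2 + 15s + 36 = 0.
Factoring the quadratic: (s + 12)(s + 3) = 0.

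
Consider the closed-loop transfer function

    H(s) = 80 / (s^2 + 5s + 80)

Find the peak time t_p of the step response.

t_p ≈ 0.3658 s

Comparing s^2 + 5s + 80 to s^2 + 2ζωₙs + ωₙ²: ωₙ = √80 ≈ 8.944 rad/s and ζ = 5/(2·√80) ≈ 0.2795.
ζωₙ = 5/2 = 2.5, so ω_d = ωₙ√(1−ζ²) = √(ωₙ² − (ζωₙ)²) = √(80 − 2.5²) = √73.75 ≈ 8.588 rad/s.
t_p = π/ω_d = π/8.588 ≈ 0.3658 s.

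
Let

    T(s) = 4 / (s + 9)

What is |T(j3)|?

Substitute s = j3: numerator = 4, denominator = 9 + j3.
|T(j3)| = |4| / |9 + j3| = 4 / 9.4868 ≈ 0.4216.

|T(j3)| ≈ 0.4216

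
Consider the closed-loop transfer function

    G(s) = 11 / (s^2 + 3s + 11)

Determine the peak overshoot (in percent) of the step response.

Comparing s^2 + 3s + 11 to s^2 + 2ζωₙs + ωₙ²: ωₙ = √11 ≈ 3.317 rad/s and ζ = 3/(2·√11) ≈ 0.4523.
%OS = 100·exp(−πζ/√(1−ζ²)) = 100·exp(−π·0.4523/√(1−0.4523²)) ≈ 20.3%.

%OS ≈ 20.3%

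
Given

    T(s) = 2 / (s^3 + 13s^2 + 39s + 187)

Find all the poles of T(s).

s = -1 + 4j, -1 - 4j, -11

The poles are the roots of the denominator s^3 + 13s^2 + 39s + 187 = 0.
Trying s = -11: the polynomial evaluates to 0, so (s + 11) is a factor.
Dividing out leaves s^2 + 2s + 17 = 0.
The quadratic formula then gives s = -1 ± 4j.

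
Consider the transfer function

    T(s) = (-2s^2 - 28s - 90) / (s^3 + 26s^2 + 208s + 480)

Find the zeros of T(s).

Set the numerator to zero: -2s^2 - 28s - 90 = 0, i.e. -2·(s^2 + 14s + 45) = 0.
Factoring: (s + 5)(s + 9) = 0.

s = -5, -9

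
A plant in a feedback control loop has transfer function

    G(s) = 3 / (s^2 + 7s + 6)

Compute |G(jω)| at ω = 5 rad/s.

|G(j5)| ≈ 0.07533

Substitute s = j5: numerator = 3, denominator = -19 + j35.
|G(j5)| = |3| / |-19 + j35| = 3 / 39.825 ≈ 0.07533.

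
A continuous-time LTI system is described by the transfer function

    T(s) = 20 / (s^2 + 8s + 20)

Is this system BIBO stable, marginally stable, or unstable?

The denominator s^2 + 8s + 20 factors as (s^2 + 8s + 20), giving poles at s = -4 ± 2j.
Since all poles lie strictly in the left half-plane, the system is stable.

stable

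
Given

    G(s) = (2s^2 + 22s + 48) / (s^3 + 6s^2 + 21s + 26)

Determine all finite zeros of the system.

s = -8, -3

Set the numerator to zero: 2s^2 + 22s + 48 = 0, i.e. 2·(s^2 + 11s + 24) = 0.
Factoring: (s + 8)(s + 3) = 0.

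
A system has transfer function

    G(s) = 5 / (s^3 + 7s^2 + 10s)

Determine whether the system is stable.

marginally stable

The denominator s^3 + 7s^2 + 10s factors as s(s + 5)(s + 2), giving poles at s = 0, -5, -2.
Since the simple pole(s) at s = 0 lie on the jω-axis with none in the right half-plane, the system is marginally stable.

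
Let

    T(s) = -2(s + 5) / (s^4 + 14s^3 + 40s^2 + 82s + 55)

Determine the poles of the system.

s = -1 ± 2j, -1, -11

The poles are the roots of the denominator s^4 + 14s^3 + 40s^2 + 82s + 55 = 0.
Trying s = -1: the polynomial evaluates to 0, so (s + 1) is a factor.
Dividing out leaves s^3 + 13s^2 + 27s + 55 = 0.
This factors further as (s^2 + 2s + 5)(s + 11) = 0.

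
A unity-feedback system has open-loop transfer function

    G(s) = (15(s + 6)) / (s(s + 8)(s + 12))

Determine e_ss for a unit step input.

e_ss = 0

G(s) has one pole at the origin.
This is a Type 1 system; for a step input the steady-state error is zero.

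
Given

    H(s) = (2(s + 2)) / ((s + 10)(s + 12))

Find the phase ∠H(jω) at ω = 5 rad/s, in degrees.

∠H(j5) ≈ 19.01°

At s = j5: numerator = 4 + j10, denominator = 95 + j110.
∠H = ∠num − ∠den = 68.199° − (49.185°) = 19.01°.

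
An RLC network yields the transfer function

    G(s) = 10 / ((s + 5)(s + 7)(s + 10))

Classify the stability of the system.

The poles can be read from the denominator factors: s = -5, -7, -10.
Since all poles lie strictly in the left half-plane, the system is stable.

stable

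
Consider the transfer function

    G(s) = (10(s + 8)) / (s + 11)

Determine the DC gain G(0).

Set s = 0: G(0) = (80) / (11) = 80/11.

G(0) = 80/11 ≈ 7.273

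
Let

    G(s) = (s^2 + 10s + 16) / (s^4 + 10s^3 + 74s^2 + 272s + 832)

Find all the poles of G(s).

s = -4 ± 4j, -1 ± 5j

The poles are the roots of the denominator s^4 + 10s^3 + 74s^2 + 272s + 832 = 0.
No real roots exist; factor into two real quadratics: (s^2 + 8s + 32)(s^2 + 2s + 26) = 0.
Each quadratic gives a conjugate pair via the quadratic formula.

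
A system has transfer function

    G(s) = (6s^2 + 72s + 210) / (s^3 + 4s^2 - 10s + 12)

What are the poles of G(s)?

s = 1 ± j, -6

The poles are the roots of the denominator s^3 + 4s^2 - 10s + 12 = 0.
Trying s = -6: the polynomial evaluates to 0, so (s + 6) is a factor.
Dividing out leaves s^2 - 2s + 2 = 0.
The quadratic formula then gives s = 1 ± 1j.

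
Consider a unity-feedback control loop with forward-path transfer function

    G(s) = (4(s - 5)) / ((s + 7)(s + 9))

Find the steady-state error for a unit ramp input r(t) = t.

e_ss = ∞

G(s) has no poles at the origin.
This is a Type 0 system; Kv = lim_{s→0} s·G(s) = 0, so the steady-state error for a ramp input is infinite.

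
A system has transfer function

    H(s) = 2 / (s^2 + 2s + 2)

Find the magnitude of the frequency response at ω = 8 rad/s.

Substitute s = j8: numerator = 2, denominator = -62 + j16.
|H(j8)| = |2| / |-62 + j16| = 2 / 64.031 ≈ 0.03123.

|H(j8)| ≈ 0.03123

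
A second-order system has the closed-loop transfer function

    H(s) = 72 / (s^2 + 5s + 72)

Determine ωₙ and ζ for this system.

Compare the denominator to the standard form s^2 + 2ζωₙs + ωₙ².
ωₙ² = 72, so ωₙ = √72 ≈ 8.485 rad/s.
2ζωₙ = 5, so ζ = 5/(2·√72) ≈ 0.2946.
With ζ = 0.2946 the response is underdamped.

ωₙ ≈ 8.485 rad/s, ζ ≈ 0.2946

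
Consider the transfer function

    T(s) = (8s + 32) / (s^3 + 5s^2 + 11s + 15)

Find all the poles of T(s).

s = -1 ± 2j, -3

The poles are the roots of the denominator s^3 + 5s^2 + 11s + 15 = 0.
Trying s = -3: the polynomial evaluates to 0, so (s + 3) is a factor.
Dividing out leaves s^2 + 2s + 5 = 0.
The quadratic formula then gives s = -1 ± 2j.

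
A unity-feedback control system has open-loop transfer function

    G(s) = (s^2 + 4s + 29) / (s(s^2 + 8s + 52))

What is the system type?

Type 1

The denominator has 1 factor of s at the origin (free integrator), so this is a Type 1 system.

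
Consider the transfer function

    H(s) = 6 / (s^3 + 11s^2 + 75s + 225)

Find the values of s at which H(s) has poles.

The poles are the roots of the denominator s^3 + 11s^2 + 75s + 225 = 0.
Trying s = -5: the polynomial evaluates to 0, so (s + 5) is a factor.
Dividing out leaves s^2 + 6s + 45 = 0.
The quadratic formula then gives s = -3 ± 6j.

s = -5, -3 + 6j, -3 - 6j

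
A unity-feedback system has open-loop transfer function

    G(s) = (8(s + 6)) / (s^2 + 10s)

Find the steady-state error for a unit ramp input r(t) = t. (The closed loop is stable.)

e_ss = 0.2083

G(s) has one pole at the origin.
This is a Type 1 system. Kv = lim_{s→0} s·G(s) = 48/10 = 24/5.
e_ss = 1/Kv = 1/(24/5) = 5/24 ≈ 0.2083.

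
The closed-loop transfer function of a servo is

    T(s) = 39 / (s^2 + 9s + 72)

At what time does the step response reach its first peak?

t_p ≈ 0.4367 s

Comparing s^2 + 9s + 72 to s^2 + 2ζωₙs + ωₙ²: ωₙ = √72 ≈ 8.485 rad/s and ζ = 9/(2·√72) ≈ 0.5303.
ζωₙ = 9/2 = 4.5, so ω_d = ωₙ√(1−ζ²) = √(ωₙ² − (ζωₙ)²) = √(72 − 4.5²) = √51.75 ≈ 7.194 rad/s.
t_p = π/ω_d = π/7.194 ≈ 0.4367 s.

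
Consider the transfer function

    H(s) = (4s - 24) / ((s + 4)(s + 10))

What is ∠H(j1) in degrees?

At s = j1: numerator = -24 + j4, denominator = 39 + j14.
∠H = ∠num − ∠den = 170.54° − (19.747°) = 150.8°.

∠H(j1) ≈ 150.8°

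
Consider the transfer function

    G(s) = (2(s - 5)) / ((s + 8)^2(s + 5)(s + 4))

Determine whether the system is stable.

stable

The poles can be read from the denominator factors: s = -8, -5, -4, -8.
Since all poles lie strictly in the left half-plane, the system is stable.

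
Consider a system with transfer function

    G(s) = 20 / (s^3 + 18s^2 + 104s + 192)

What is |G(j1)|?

|G(j1)| ≈ 0.09891

Substitute s = j1: numerator = 20, denominator = 174 + j103.
|G(j1)| = |20| / |174 + j103| = 20 / 202.20 ≈ 0.09891.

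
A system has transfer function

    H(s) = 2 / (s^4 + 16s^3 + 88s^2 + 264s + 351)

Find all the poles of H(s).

The poles are the roots of the denominator s^4 + 16s^3 + 88s^2 + 264s + 351 = 0.
Trying s = -9: the polynomial evaluates to 0, so (s + 9) is a factor.
Dividing out leaves s^3 + 7s^2 + 25s + 39 = 0.
This factors further as (s^2 + 4s + 13)(s + 3) = 0.

s = -9, -2 ± 3j, -3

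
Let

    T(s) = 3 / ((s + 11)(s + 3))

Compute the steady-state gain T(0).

T(0) = 1/11 ≈ 0.09091

At s = 0 each factor (s + a) contributes a and each (s^2 + bs + c) contributes c.
T(0) = 3·1 / ((11) · (3)) = 3/33 = 1/11.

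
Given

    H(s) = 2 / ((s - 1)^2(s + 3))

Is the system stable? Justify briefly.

unstable

The poles can be read from the denominator factors: s = 1, -3, 1.
Since the pole(s) at s = 1, 1 lie in the right half-plane, the system is unstable.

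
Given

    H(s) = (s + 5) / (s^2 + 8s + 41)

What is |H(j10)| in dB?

|H(j10)|_dB ≈ -19.0 dB

Substitute s = j10: numerator = 5 + j10, denominator = -59 + j80.
|H(j10)| = |5 + j10| / |-59 + j80| = 11.180 / 99.403 ≈ 0.1125.
In decibels: 20·log₁₀(0.1125) ≈ -19.0 dB.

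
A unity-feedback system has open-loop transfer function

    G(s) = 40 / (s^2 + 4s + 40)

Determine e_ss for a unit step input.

e_ss = 0.5000

G(s) has no poles at the origin.
This is a Type 0 system. Kp = lim_{s→0} G(s) = 40/40 = 1.
e_ss = 1/(1 + Kp) = 1/(1 + 1) = 1/2 ≈ 0.5000.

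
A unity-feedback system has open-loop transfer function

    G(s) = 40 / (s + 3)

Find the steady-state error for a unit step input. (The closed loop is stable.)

G(s) has no poles at the origin.
This is a Type 0 system. Kp = lim_{s→0} G(s) = 40/3.
e_ss = 1/(1 + Kp) = 1/(1 + 40/3) = 3/43 ≈ 0.06977.

e_ss = 0.06977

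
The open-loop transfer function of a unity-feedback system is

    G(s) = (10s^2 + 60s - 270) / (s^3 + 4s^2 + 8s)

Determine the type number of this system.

Factor s from the denominator: s^3 + 4s^2 + 8s = s·(s^2 + 4s + 8).
There is 1 pole at the origin, so the system is Type 1.

Type 1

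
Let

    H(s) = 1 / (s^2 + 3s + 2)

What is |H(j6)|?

Substitute s = j6: numerator = 1, denominator = -34 + j18.
|H(j6)| = |1| / |-34 + j18| = 1 / 38.471 ≈ 0.02599.

|H(j6)| ≈ 0.02599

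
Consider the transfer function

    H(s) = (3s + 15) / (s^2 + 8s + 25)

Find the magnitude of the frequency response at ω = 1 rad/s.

|H(j1)| ≈ 0.6047

Substitute s = j1: numerator = 15 + j3, denominator = 24 + j8.
|H(j1)| = |15 + j3| / |24 + j8| = 15.297 / 25.298 ≈ 0.6047.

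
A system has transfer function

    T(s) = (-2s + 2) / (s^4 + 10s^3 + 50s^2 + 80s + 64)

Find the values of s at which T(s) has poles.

s = -1 ± j, -4 ± 4j

The poles are the roots of the denominator s^4 + 10s^3 + 50s^2 + 80s + 64 = 0.
No real roots exist; factor into two real quadratics: (s^2 + 2s + 2)(s^2 + 8s + 32) = 0.
Each quadratic gives a conjugate pair via the quadratic formula.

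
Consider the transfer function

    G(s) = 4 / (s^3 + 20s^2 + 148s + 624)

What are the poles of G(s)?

The poles are the roots of the denominator s^3 + 20s^2 + 148s + 624 = 0.
Trying s = -12: the polynomial evaluates to 0, so (s + 12) is a factor.
Dividing out leaves s^2 + 8s + 52 = 0.
The quadratic formula then gives s = -4 ± 6j.

s = -4 ± 6j, -12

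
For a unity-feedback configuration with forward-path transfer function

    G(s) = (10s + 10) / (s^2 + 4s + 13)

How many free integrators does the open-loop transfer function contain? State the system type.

Type 0

The denominator has no factor of s at the origin — no free integrator — so this is a Type 0 system.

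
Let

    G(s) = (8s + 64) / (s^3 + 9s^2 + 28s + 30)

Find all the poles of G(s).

s = -3 + j, -3 - j, -3

The poles are the roots of the denominator s^3 + 9s^2 + 28s + 30 = 0.
Trying s = -3: the polynomial evaluates to 0, so (s + 3) is a factor.
Dividing out leaves s^2 + 6s + 10 = 0.
The quadratic formula then gives s = -3 ± 1j.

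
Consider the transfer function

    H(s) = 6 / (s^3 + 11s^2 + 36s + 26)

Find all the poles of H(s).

The poles are the roots of the denominator s^3 + 11s^2 + 36s + 26 = 0.
Trying s = -1: the polynomial evaluates to 0, so (s + 1) is a factor.
Dividing out leaves s^2 + 10s + 26 = 0.
The quadratic formula then gives s = -5 ± 1j.

s = -5 + j, -5 - j, -1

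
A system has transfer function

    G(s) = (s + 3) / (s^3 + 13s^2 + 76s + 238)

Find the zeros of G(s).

s = -3

Set the numerator to zero: s + 3 = 0.
So s = -3.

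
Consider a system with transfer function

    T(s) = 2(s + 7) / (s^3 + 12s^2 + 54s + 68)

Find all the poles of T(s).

s = -5 ± 3j, -2

The poles are the roots of the denominator s^3 + 12s^2 + 54s + 68 = 0.
Trying s = -2: the polynomial evaluates to 0, so (s + 2) is a factor.
Dividing out leaves s^2 + 10s + 34 = 0.
The quadratic formula then gives s = -5 ± 3j.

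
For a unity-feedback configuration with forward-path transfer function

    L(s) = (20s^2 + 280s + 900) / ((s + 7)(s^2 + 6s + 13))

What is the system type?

The denominator has no factor of s at the origin — no free integrator — so this is a Type 0 system.

Type 0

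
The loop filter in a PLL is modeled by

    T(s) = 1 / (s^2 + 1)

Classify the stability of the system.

The poles can be read from the denominator factors: s = ±j.
Since the simple pole(s) at s = ±j lie on the jω-axis with none in the right half-plane, the system is marginally stable.

marginally stable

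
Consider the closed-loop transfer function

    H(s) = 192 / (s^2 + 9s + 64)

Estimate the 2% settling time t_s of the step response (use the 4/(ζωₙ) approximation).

Comparing s^2 + 9s + 64 to s^2 + 2ζωₙs + ωₙ²: ωₙ = 8 rad/s and ζ = 9/(2·8) = 0.5625.
ζωₙ = 9/2 = 4.5, so t_s ≈ 4/(ζωₙ) = 4/4.5 ≈ 0.8889 s.

t_s ≈ 0.8889 s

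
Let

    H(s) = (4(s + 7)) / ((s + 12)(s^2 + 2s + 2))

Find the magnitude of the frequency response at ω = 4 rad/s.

|H(j4)| ≈ 0.1581

Substitute s = j4: numerator = 28 + j16, denominator = -200 + j40.
|H(j4)| = |28 + j16| / |-200 + j40| = 32.249 / 203.96 ≈ 0.1581.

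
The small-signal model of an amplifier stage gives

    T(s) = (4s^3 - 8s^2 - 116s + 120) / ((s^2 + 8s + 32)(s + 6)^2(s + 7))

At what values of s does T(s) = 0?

Set the numerator to zero: 4s^3 - 8s^2 - 116s + 120 = 0, i.e. 4·(s^3 - 2s^2 - 29s + 30) = 0.
Factoring: (s - 1)(s + 5)(s - 6) = 0.

s = 1, -5, 6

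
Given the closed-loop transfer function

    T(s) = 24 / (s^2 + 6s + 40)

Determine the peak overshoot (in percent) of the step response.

%OS ≈ 18.4%

Comparing s^2 + 6s + 40 to s^2 + 2ζωₙs + ωₙ²: ωₙ = √40 ≈ 6.325 rad/s and ζ = 6/(2·√40) ≈ 0.4743.
%OS = 100·exp(−πζ/√(1−ζ²)) = 100·exp(−π·0.4743/√(1−0.4743²)) ≈ 18.4%.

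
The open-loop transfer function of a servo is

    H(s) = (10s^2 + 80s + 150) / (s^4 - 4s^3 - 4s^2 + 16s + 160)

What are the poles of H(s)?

The poles are the roots of the denominator s^4 - 4s^3 - 4s^2 + 16s + 160 = 0.
No real roots exist; factor into two real quadratics: (s^2 - 8s + 20)(s^2 + 4s + 8) = 0.
Each quadratic gives a conjugate pair via the quadratic formula.

s = 4 + 2j, 4 - 2j, -2 + 2j, -2 - 2j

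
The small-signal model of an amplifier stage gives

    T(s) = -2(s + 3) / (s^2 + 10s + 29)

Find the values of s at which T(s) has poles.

s = -5 + 2j, -5 - 2j

The poles are the roots of the denominator s^2 + 10s + 29 = 0.
Using the quadratic formula: s = (-10 ± √(-16))/2 = -5 ± 2j.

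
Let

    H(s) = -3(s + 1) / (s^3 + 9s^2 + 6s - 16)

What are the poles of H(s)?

s = -8, -2, 1

The poles are the roots of the denominator s^3 + 9s^2 + 6s - 16 = 0.
Trying s = -8: the polynomial evaluates to 0, so (s + 8) is a factor.
Dividing out leaves s^2 + s - 2 = 0.
Factoring the quadratic: (s + 2)(s - 1) = 0.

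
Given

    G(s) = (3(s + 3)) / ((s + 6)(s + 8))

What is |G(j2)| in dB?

|G(j2)|_dB ≈ -13.7 dB

Substitute s = j2: numerator = 9 + j6, denominator = 44 + j28.
|G(j2)| = |9 + j6| / |44 + j28| = 10.817 / 52.154 ≈ 0.2074.
In decibels: 20·log₁₀(0.2074) ≈ -13.7 dB.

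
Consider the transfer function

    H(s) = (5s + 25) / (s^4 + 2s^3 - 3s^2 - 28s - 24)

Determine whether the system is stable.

The denominator s^4 + 2s^3 - 3s^2 - 28s - 24 factors as (s^2 + 4s + 8)(s + 1)(s - 3), giving poles at s = -2 + 2j, -2 - 2j, -1, 3.
Since the pole(s) at s = 3 lie in the right half-plane, the system is unstable.

unstable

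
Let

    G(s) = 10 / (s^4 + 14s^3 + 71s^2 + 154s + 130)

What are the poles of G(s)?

s = -2 ± j, -5 ± j

The poles are the roots of the denominator s^4 + 14s^3 + 71s^2 + 154s + 130 = 0.
No real roots exist; factor into two real quadratics: (s^2 + 4s + 5)(s^2 + 10s + 26) = 0.
Each quadratic gives a conjugate pair via the quadratic formula.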